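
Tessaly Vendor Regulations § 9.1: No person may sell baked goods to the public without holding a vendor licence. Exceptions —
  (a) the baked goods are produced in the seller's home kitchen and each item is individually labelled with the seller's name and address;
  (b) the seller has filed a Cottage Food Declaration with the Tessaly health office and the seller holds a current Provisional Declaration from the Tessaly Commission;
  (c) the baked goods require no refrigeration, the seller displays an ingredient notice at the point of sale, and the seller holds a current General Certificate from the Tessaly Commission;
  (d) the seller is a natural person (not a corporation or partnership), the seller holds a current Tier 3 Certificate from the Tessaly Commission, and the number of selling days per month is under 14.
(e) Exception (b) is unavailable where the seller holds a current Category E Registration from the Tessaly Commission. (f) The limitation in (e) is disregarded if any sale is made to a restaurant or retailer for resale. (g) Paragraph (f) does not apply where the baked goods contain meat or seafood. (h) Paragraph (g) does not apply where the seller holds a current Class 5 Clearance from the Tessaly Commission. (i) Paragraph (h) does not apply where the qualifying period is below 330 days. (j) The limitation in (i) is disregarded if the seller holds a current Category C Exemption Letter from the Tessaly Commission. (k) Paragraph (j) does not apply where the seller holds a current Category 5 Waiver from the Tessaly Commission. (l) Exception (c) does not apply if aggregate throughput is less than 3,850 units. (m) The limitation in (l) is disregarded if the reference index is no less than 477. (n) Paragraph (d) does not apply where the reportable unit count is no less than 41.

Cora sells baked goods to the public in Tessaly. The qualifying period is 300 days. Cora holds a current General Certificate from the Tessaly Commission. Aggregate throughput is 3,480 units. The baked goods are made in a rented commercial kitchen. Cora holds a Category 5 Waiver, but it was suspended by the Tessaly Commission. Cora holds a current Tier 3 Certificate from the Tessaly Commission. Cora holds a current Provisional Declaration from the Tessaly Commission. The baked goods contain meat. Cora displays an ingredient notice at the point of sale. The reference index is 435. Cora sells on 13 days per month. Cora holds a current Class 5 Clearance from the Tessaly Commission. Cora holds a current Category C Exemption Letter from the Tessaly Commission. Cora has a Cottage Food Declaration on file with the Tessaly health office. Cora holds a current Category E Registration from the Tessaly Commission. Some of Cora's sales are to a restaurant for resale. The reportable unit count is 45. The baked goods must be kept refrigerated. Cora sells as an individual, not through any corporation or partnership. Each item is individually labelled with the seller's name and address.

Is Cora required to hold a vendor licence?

No — exception (b) applies; Cora is not required to hold a vendor licence.

Exception (a) does not apply: the baked goods are made in a commercial kitchen, not a home kitchen.
All of (b)'s requirements are met (a Cottage Food Declaration is on file; a current Provisional Declaration is held). As to paragraphs (e)–(k): (e) is triggered (a current Category E Registration is held), but is itself disapplied by (f): (f) applies — some sales are to a restaurant for resale. (g) is triggered (the baked goods contain meat), but is set aside by (h): (h) operates against (g): a current Class 5 Clearance is held. (i) would limit (h) — the qualifying period is 300 days, below the 330 days limit — but (j) sets (i) aside: (j) operates against (i): a current Category C Exemption Letter is held. (k) is not triggered (the Category 5 Waiver is not current), so (j) stands. So (b) applies.
Exception (c) does not apply: the baked goods require refrigeration.
Exception (d)'s conditions are all satisfied: the seller is a natural person; a current Tier 3 Certificate is held; the number of selling days per month is 13, under the 14 limit. Turning to paragraph (n): (n) operates against (d): the reportable unit count is 45, meeting the 41 threshold. So (d) is unavailable.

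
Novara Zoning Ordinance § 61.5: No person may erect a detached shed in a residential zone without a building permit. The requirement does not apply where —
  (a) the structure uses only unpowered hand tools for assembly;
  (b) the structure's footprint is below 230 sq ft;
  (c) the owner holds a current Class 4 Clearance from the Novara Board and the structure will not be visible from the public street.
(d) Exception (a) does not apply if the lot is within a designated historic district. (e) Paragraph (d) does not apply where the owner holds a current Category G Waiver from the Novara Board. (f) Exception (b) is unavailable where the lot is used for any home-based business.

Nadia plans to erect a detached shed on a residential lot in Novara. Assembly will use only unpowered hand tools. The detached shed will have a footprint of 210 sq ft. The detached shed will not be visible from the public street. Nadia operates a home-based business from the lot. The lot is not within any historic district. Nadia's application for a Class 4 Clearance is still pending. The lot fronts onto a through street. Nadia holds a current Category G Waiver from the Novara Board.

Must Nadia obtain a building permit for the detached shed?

No — exception (a) applies; Nadia does not need a building permit.

All of (a)'s requirements are met (assembly uses only hand tools). As to paragraphs (d)–(e): (d), which would limit (a), is inapplicable: the lot is not in a historic district. So (a) applies.
All of (b)'s requirements are met (the structure's footprint is 210 sq ft, below the 230 sq ft limit). Turning to paragraph (f): (f) operates — a home-based business operates on the lot. So (b) is unavailable.
Exception (c) does not apply: no current Class 4 Clearance is held.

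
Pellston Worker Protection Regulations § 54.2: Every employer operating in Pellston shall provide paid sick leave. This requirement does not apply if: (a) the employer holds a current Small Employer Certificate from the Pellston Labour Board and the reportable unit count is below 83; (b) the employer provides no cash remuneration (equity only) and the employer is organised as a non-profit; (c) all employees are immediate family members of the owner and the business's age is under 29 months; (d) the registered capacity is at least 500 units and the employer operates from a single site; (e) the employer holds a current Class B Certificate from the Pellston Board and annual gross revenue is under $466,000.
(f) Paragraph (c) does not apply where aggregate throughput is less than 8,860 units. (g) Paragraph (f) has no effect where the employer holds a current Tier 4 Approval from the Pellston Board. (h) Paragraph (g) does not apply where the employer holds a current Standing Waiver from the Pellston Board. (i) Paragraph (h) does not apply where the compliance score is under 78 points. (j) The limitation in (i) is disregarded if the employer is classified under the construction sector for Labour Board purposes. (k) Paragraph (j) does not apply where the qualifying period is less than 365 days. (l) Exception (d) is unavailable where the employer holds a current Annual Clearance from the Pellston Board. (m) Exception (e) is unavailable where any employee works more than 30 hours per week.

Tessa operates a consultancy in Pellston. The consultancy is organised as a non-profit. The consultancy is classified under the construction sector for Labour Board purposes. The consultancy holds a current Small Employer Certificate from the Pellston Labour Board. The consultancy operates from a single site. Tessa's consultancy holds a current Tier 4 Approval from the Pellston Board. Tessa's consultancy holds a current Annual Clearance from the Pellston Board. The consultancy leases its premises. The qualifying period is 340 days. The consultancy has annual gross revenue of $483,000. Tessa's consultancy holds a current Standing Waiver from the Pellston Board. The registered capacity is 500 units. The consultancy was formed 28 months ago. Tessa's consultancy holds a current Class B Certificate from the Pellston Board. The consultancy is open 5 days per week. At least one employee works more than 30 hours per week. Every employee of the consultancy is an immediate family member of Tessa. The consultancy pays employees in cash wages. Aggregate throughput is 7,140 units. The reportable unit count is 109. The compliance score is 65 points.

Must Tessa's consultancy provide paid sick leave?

Exception (a) fails — the reportable unit count is 109, not below 83.
Exception (b) requires that the employer provides no cash remuneration (equity only); but employees are paid cash wages, so (b) is unavailable.
All of (c)'s requirements are met (every employee is an immediate family member; the business's age is 28 months, under the 29 months limit). Considering the limiting provisions: (f) would limit (c) — aggregate throughput is 7,140 units, less than the 8,860 units limit — but (g) sets (f) aside: (g) operates against (f): a current Tier 4 Approval is held. (h) is triggered (a current Standing Waiver is held), but is overridden by (i): (i) operates against (h): the compliance score is 65 points, under the 78 points limit. (j) is engaged (the consultancy is classified under the construction sector), but yields to (k): (k) operates — the qualifying period is 340 days, less than the 365 days limit. Exception (c) stands.
Exception (d)'s conditions are all satisfied: the registered capacity is 500 units, meeting the 500 units threshold; the employer operates from a single site. However, paragraph (l) must be considered: (l) operates against (d): a current Annual Clearance is held. So (d) is unavailable.
Exception (e) does not apply: annual gross revenue is $483,000, not under $466,000.

No — exception (c) applies; Tessa's consultancy is not required to provide paid sick leave.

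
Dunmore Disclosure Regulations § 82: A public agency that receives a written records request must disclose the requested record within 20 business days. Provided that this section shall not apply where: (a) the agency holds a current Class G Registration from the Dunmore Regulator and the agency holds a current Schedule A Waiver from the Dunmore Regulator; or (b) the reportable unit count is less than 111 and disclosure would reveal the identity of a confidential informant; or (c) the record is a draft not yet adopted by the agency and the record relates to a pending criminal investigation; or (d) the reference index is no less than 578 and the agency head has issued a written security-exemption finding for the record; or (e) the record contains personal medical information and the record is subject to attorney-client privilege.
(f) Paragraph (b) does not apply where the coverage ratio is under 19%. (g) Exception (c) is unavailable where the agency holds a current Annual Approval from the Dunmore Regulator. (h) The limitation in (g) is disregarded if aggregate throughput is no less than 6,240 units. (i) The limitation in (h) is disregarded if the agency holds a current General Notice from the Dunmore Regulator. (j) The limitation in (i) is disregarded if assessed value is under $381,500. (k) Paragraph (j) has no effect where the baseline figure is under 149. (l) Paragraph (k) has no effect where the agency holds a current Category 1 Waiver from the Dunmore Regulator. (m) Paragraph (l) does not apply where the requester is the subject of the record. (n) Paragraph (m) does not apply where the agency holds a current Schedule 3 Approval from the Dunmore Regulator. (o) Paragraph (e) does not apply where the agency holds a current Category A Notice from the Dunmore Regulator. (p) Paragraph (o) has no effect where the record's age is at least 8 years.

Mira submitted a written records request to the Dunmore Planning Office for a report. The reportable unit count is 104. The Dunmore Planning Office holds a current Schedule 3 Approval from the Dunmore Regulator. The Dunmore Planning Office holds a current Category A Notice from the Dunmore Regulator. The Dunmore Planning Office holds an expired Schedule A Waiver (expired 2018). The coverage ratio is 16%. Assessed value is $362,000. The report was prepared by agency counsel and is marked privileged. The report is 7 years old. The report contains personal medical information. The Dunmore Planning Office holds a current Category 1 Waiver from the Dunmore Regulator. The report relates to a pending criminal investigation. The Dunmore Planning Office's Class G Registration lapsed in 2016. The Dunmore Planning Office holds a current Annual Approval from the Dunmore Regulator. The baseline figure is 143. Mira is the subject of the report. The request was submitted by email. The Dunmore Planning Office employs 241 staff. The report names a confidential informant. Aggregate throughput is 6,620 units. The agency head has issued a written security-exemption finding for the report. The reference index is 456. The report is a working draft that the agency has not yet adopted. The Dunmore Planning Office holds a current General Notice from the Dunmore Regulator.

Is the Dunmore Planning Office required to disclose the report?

Exception (a) does not apply: there is no Class G Registration in force.
Exception (b)'s conditions are all satisfied: the reportable unit count is 104, less than the 111 limit; the report names a confidential informant. Turning to paragraph (f): (f) operates against (b): the coverage ratio is 16%, under the 19% limit. Exception (b) does not apply.
All of (c)'s requirements are met (the report is an unadopted draft; the report relates to a pending investigation). Applying paragraphs (g)–(n): (g) applies (a current Annual Approval is held), but is itself disapplied by (h): (h) operates against (g): aggregate throughput is 6,620 units, meeting the 6,240 units threshold. (i) would limit (h) — a current General Notice is held — but (j) sets (i) aside: (j) operates against (i): assessed value is $362,000, under the $381,500 limit. (k) operates (the baseline figure is 143, under the 149 limit), but is itself disapplied by (l): (l) is engaged — a current Category 1 Waiver is held. (m) is engaged (Mira is the subject of the report), but yields to (n): (n) operates against (m): a current Schedule 3 Approval is held. (c) remains available.
Exception (d) does not apply: the reference index is 456, short of 578.
Exception (e) is satisfied on its face — the report contains personal medical information; the report is privileged. However, paragraphs (o)–(p) must be considered: (o) applies — a current Category A Notice is held. (p), which would lift (o), does not operate here — the record's age is 7 years, short of 8 years. (e) is therefore removed.

No — exception (c) applies; the Dunmore Planning Office is not required to disclose the report.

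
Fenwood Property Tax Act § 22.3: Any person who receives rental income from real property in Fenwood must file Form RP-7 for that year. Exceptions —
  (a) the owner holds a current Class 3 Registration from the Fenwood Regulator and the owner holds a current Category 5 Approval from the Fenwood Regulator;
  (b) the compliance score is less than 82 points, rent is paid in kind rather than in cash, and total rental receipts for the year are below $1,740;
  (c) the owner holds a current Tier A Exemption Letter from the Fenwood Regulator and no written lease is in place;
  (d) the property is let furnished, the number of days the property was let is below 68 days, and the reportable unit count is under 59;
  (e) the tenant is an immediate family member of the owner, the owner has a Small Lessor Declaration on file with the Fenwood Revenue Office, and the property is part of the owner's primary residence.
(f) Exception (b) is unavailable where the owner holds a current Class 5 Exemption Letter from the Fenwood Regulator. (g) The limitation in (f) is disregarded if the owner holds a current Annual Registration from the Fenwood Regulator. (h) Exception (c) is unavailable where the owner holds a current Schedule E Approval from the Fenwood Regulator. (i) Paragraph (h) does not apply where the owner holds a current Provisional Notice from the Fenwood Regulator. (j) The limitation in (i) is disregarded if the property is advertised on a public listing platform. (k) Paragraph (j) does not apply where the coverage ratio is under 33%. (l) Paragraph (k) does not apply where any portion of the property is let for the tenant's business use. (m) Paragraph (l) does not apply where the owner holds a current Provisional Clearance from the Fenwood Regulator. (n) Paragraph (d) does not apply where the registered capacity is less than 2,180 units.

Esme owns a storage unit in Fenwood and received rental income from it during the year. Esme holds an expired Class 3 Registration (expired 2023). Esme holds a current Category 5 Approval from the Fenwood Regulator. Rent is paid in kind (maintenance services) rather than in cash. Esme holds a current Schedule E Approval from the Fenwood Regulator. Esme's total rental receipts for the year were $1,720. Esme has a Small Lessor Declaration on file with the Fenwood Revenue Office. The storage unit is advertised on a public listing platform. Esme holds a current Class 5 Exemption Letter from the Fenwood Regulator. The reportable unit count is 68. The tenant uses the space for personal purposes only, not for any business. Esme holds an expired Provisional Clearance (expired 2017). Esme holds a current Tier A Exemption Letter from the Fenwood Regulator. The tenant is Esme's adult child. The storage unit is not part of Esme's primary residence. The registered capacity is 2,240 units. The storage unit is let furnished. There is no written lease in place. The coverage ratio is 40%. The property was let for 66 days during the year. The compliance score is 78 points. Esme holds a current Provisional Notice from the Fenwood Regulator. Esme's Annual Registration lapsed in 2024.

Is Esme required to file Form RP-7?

Yes — Esme must file Form RP-7.

Exception (a) requires that the owner holds a current Class 3 Registration from the Fenwood Regulator; but there is no Class 3 Registration in force, so (a) is unavailable.
Exception (b): the compliance score is 78 points, less than the 82 points limit; rent is paid in kind; total rental receipts for the year are $1,720, below the $1,740 limit — every condition holds. However, paragraphs (f)–(g) must be considered: (f) is triggered — a current Class 5 Exemption Letter is held. (g), which would lift (f), is not engaged — no current Annual Registration is held. Exception (b) does not apply.
Exception (c) is satisfied on its face — a current Tier A Exemption Letter is held; there is no written lease. But applying paragraphs (h)–(m): (h) operates against (c): a current Schedule E Approval is held. (i) would limit (h) — a current Provisional Notice is held — but (j) sets (i) aside: (j) operates — the property is publicly advertised. (k) is inapplicable (the coverage ratio is 40%, not under 33%), so (j) stands. Exception (c) does not apply.
Exception (d) does not apply: the reportable unit count is 68, not under 59.
Exception (e) does not apply: the storage unit is not part of the primary residence.
None of the exceptions is available; § 22.3 applies in full.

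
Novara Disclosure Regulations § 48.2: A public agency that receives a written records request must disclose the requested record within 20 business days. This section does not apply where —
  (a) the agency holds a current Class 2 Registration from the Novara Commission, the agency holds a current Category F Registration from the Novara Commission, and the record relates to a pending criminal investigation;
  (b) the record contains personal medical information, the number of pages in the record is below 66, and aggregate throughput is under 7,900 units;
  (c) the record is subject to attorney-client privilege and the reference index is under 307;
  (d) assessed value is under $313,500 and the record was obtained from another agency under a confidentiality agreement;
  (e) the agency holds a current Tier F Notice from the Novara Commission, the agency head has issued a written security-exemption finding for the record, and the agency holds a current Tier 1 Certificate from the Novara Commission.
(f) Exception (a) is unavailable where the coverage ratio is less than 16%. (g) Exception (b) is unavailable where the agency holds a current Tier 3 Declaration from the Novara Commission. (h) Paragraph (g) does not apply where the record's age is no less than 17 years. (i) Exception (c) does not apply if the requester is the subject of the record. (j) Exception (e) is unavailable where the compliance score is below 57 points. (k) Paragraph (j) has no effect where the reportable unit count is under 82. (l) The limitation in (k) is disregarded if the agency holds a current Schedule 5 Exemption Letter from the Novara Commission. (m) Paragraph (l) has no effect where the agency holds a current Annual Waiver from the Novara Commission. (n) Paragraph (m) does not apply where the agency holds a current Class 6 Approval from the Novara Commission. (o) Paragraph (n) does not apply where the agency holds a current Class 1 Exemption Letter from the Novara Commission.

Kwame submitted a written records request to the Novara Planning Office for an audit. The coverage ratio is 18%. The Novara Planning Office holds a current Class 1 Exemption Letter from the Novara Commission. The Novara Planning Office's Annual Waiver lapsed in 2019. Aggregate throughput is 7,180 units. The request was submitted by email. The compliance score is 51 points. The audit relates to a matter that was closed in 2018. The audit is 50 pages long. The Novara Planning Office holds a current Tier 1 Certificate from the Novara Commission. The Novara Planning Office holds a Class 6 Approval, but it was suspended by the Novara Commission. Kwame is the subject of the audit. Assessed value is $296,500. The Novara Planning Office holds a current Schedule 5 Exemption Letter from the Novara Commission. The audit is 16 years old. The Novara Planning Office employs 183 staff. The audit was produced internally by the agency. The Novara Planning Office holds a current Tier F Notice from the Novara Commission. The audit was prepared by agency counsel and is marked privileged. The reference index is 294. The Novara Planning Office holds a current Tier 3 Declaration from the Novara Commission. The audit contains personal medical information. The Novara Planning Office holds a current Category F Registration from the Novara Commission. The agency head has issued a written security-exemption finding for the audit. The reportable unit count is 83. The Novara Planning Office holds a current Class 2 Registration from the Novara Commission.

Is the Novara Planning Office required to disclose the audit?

Exception (a) requires that the record relates to a pending criminal investigation; but the audit relates to a closed matter, so (a) is unavailable.
All of (b)'s requirements are met (the audit contains personal medical information; the number of pages in the record is 50, below the 66 limit; aggregate throughput is 7,180 units, under the 7,900 units limit). But applying paragraphs (g)–(h): (g) is triggered — a current Tier 3 Declaration is held. (h) is not engaged (the record's age is 16 years, short of 17 years), so (g) stands. (b) is therefore removed.
Exception (c) is satisfied on its face — the audit is privileged; the reference index is 294, under the 307 limit. But applying paragraph (i): (i) is triggered — Kwame is the subject of the audit. (c) is therefore removed.
Exception (d) does not apply: the audit was produced internally.
Exception (e): a current Tier F Notice is held; a written security-exemption finding has been issued; a current Tier 1 Certificate is held — every condition holds. But: (j) operates against (e): the compliance score is 51 points, below the 57 points limit. (k) is not triggered (the reportable unit count is 83, not under 82), so (j) stands. Exception (e) does not apply.
No exception is made out. the Novara Planning Office falls within the general rule.

Yes — the Novara Planning Office must disclose the audit.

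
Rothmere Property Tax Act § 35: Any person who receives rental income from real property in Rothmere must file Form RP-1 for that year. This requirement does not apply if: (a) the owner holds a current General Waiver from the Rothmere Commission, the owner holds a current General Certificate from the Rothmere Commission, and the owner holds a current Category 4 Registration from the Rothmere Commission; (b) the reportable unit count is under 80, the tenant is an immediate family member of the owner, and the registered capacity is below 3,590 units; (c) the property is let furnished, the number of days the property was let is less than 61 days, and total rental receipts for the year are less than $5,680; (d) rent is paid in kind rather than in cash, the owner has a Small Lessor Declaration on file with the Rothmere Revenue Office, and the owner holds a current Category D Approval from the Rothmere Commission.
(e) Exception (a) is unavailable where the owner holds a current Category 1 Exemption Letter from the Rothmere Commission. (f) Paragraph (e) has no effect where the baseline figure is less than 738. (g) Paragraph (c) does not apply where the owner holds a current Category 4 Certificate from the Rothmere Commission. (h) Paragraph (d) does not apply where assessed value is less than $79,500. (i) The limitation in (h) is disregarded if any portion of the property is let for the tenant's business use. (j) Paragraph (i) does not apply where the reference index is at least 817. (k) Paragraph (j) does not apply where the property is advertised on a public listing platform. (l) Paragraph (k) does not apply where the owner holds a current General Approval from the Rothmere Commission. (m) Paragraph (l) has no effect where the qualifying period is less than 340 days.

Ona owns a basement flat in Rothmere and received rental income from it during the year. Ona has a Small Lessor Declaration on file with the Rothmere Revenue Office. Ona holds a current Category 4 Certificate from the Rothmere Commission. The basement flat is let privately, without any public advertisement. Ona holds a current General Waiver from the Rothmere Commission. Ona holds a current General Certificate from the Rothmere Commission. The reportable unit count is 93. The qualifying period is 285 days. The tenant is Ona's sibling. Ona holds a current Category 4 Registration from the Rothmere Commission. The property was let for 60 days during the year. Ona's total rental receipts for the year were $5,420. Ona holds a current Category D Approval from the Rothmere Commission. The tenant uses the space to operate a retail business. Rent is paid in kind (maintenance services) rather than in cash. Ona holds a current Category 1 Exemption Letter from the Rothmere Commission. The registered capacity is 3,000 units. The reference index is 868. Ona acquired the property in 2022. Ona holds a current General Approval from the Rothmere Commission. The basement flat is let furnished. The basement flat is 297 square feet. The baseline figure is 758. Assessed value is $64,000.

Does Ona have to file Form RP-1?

All of (a)'s requirements are met (a current General Waiver is held; a current General Certificate is held; a current Category 4 Registration is held). But: (e) operates against (a): a current Category 1 Exemption Letter is held. (f) is not engaged (the baseline figure is 758, not less than 738), so (e) stands. (a) is therefore removed.
Exception (b) does not apply: the reportable unit count is 93, not under 80.
All of (c)'s requirements are met (the property is let furnished; the number of days the property was let is 60 days, less than the 61 days limit; total rental receipts for the year are $5,420, less than the $5,680 limit). But applying paragraph (g): (g) operates against (c): a current Category 4 Certificate is held. Exception (c) does not apply.
Exception (d): rent is paid in kind; a Small Lessor Declaration is on file; a current Category D Approval is held — every condition holds. But: (h) operates against (d): assessed value is $64,000, less than the $79,500 limit. (i) operates (the space is let for business use), but is itself disapplied by (j): (j) operates against (i): the reference index is 868, meeting the 817 threshold. (k) is not triggered (the property is let privately without advertisement), so (j) stands. Exception (d) does not apply.
No exception displaces § 35.

Yes — Ona must file Form RP-1.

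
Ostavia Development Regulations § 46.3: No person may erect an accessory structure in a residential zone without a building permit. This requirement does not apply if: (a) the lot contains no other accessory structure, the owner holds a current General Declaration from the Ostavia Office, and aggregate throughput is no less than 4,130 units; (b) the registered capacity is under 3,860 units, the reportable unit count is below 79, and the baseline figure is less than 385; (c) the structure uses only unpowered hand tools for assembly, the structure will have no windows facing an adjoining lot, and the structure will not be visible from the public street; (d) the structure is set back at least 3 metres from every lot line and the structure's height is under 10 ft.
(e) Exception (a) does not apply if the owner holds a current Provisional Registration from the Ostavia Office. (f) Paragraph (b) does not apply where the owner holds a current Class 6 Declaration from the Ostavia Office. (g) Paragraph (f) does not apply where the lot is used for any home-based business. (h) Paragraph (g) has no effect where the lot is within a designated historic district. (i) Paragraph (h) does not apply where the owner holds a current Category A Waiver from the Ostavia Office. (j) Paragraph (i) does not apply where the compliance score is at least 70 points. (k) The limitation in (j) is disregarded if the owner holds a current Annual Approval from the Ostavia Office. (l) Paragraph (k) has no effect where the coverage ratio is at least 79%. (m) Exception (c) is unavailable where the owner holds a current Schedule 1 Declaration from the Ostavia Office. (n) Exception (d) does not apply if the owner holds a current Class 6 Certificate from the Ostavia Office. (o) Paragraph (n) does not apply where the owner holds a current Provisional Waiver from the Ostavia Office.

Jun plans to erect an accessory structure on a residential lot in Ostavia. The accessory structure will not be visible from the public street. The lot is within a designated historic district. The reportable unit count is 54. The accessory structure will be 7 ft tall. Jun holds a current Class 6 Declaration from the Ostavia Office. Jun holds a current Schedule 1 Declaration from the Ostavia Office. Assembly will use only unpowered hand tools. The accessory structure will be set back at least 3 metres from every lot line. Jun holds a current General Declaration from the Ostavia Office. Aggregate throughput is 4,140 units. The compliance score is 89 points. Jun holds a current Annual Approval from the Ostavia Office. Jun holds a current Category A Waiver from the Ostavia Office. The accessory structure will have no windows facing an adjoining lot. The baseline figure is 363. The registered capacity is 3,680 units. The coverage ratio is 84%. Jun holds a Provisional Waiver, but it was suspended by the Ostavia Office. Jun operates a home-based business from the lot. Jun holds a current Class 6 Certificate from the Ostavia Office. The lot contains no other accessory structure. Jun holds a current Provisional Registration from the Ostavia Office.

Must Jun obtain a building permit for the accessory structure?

Exception (a)'s conditions are all satisfied: the lot has no other accessory structure; a current General Declaration is held; aggregate throughput is 4,140 units, meeting the 4,130 units threshold. But: (e) operates against (a): a current Provisional Registration is held. So (a) is unavailable.
Exception (b) is satisfied on its face — the registered capacity is 3,680 units, under the 3,860 units limit; the reportable unit count is 54, below the 79 limit; the baseline figure is 363, less than the 385 limit. Turning to paragraphs (f)–(l): (f) applies — a current Class 6 Declaration is held. (g) would limit (f) — a home-based business operates on the lot — but (h) sets (g) aside: (h) operates — the lot is in a historic district. (i) applies (a current Category A Waiver is held), but is set aside by (j): (j) operates against (i): the compliance score is 89 points, meeting the 70 points threshold. (k) would limit (j) — a current Annual Approval is held — but (l) sets (k) aside: (l) operates against (k): the coverage ratio is 84%, meeting the 79% threshold. So (b) is unavailable.
Exception (c): assembly uses only hand tools; no windows face an adjoining lot; the structure will not be visible from the street — every condition holds. Turning to paragraph (m): (m) operates against (c): a current Schedule 1 Declaration is held. Exception (c) does not apply.
All of (d)'s requirements are met (the setback is at least 3 m on every side; the structure's height is 7 ft, under the 10 ft limit). Turning to paragraphs (n)–(o): (n) operates against (d): a current Class 6 Certificate is held. (o) does not operate here (there is no Provisional Waiver in force), so (n) stands. Exception (d) does not apply.
None of the exceptions is available; § 46.3 applies in full.

Yes — Jun must obtain a building permit.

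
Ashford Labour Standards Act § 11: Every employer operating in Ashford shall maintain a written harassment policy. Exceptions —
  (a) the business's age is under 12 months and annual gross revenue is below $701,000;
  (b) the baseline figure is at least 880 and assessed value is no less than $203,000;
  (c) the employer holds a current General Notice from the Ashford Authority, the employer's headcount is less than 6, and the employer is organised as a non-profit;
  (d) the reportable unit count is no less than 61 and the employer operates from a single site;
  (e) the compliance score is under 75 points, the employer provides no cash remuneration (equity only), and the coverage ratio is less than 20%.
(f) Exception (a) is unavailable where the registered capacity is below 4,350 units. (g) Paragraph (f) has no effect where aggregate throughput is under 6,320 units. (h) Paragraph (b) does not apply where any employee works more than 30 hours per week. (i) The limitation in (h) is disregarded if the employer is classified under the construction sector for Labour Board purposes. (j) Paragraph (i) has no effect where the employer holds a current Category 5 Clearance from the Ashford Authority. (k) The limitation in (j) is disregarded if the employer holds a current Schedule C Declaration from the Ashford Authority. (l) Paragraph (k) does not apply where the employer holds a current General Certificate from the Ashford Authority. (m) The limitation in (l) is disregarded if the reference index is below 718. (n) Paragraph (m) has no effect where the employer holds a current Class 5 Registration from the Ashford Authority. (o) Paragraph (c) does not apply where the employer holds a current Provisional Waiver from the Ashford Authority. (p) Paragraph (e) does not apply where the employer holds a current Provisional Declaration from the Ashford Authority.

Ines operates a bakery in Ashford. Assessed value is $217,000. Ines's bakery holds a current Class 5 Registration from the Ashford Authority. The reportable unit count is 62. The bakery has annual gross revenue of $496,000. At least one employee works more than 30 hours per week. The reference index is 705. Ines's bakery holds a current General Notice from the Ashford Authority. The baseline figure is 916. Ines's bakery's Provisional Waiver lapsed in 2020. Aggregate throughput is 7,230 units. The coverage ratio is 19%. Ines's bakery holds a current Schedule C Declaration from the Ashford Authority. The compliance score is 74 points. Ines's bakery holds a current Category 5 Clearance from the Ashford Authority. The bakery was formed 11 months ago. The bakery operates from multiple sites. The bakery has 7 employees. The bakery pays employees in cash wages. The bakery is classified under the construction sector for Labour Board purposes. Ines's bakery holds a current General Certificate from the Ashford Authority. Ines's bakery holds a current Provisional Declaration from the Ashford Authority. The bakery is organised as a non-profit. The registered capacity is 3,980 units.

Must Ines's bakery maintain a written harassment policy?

Exception (a) is satisfied on its face — the business's age is 11 months, under the 12 months limit; annual gross revenue is $496,000, below the $701,000 limit. Turning to paragraphs (f)–(g): (f) operates against (a): the registered capacity is 3,980 units, below the 4,350 units limit. (g), which would lift (f), does not operate here — aggregate throughput is 7,230 units, not under 6,320 units. So (a) is unavailable.
Exception (b)'s conditions are all satisfied: the baseline figure is 916, meeting the 880 threshold; assessed value is $217,000, meeting the $203,000 threshold. Turning to paragraphs (h)–(n): (h) operates against (b): at least one employee exceeds 30 hours/week. (i) would limit (h) — the bakery is classified under the construction sector — but (j) sets (i) aside: (j) applies — a current Category 5 Clearance is held. (k) would limit (j) — a current Schedule C Declaration is held — but (l) sets (k) aside: (l) is triggered — a current General Certificate is held. (m) operates (the reference index is 705, below the 718 limit), but yields to (n): (n) operates against (m): a current Class 5 Registration is held. Exception (b) does not apply.
Exception (c) requires that the employer's headcount is less than 6; but the employer's headcount is 7, not less than 6, so (c) is unavailable.
Exception (d) does not apply: the employer operates from multiple sites.
Exception (e) requires that the employer provides no cash remuneration (equity only); but employees are paid cash wages, so (e) is unavailable.
No exception is made out. Ines's bakery falls within the general rule.

Yes — Ines's bakery must maintain a written harassment policy.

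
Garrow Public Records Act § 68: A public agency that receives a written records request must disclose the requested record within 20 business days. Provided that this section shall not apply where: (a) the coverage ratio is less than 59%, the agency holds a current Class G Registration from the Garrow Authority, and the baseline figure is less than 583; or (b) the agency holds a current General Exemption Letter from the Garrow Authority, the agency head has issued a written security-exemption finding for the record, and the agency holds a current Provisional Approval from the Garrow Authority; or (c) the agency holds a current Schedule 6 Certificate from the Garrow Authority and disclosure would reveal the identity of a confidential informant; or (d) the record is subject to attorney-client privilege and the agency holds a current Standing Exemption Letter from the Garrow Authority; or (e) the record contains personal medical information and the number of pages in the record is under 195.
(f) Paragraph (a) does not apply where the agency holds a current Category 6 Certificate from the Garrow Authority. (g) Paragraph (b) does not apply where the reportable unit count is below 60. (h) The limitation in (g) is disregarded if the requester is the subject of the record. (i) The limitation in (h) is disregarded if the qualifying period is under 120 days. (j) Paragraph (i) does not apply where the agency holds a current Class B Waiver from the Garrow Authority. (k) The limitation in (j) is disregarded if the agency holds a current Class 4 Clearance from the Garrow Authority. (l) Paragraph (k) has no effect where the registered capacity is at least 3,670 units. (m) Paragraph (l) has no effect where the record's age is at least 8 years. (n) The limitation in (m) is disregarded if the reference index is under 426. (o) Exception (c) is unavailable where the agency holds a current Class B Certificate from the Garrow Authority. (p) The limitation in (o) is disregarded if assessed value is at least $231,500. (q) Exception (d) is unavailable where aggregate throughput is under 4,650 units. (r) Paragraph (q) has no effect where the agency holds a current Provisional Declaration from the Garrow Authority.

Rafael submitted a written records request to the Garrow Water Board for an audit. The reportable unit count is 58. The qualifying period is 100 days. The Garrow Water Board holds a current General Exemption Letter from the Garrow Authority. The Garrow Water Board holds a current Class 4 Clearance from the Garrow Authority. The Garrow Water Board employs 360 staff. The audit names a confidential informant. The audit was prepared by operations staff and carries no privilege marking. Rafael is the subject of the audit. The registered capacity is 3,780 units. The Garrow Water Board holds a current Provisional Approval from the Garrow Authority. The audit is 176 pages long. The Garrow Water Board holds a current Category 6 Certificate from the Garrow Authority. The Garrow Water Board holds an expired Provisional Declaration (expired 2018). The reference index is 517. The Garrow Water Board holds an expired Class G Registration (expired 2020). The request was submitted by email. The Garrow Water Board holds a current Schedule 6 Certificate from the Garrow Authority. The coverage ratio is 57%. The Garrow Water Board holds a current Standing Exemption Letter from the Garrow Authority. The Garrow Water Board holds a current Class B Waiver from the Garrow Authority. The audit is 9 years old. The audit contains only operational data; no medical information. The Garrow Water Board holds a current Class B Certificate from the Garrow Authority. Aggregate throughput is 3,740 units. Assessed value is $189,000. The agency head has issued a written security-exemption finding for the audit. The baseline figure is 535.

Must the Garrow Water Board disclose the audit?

Yes — the Garrow Water Board must disclose the audit.

Exception (a) fails — there is no Class G Registration in force.
Exception (b)'s conditions are all satisfied: a current General Exemption Letter is held; a written security-exemption finding has been issued; a current Provisional Approval is held. However, paragraphs (g)–(n) must be considered: (g) is engaged — the reportable unit count is 58, below the 60 limit. (h) would limit (g) — Rafael is the subject of the audit — but (i) sets (h) aside: (i) operates against (h): the qualifying period is 100 days, under the 120 days limit. (j) would limit (i) — a current Class B Waiver is held — but (k) sets (j) aside: (k) operates against (j): a current Class 4 Clearance is held. (l) is triggered (the registered capacity is 3,780 units, meeting the 3,670 units threshold), but is set aside by (m): (m) is triggered — the record's age is 9 years, meeting the 8 years threshold. (n) is not engaged (the reference index is 517, not under 426), so (m) stands. (b) is therefore removed.
Exception (c) is satisfied on its face — a current Schedule 6 Certificate is held; the audit names a confidential informant. Turning to paragraphs (o)–(p): (o) is triggered — a current Class B Certificate is held. (p), which would lift (o), does not operate here — assessed value is $189,000, short of $231,500. Exception (c) does not apply.
Exception (d) requires that the record is subject to attorney-client privilege; but the audit carries no privilege marking, so (d) is unavailable.
Exception (e) fails — the audit contains only operational data.
No exception is made out. the Garrow Water Board falls within the general rule.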